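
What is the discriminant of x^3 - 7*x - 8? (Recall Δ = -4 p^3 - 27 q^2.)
Δ = -356

For a depressed cubic x^3 + p x + q the discriminant is Δ = -4 p^3 - 27 q^2 = -4*(-7)^3 - 27*(-8)^2 = 1372 - 1728 = -356.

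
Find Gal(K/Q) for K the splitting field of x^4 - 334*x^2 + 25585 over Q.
Gal(K/Q) = V_4 (Klein four-group, Z/2Z × Z/2Z)

f factors as (x^2 - 119)(x^2 - 215), so the splitting field is K = Q(sqrt(119), sqrt(215)). The elements 119, 215, 25585 are all non-squares in Q, so sqrt(119) and sqrt(215) generate independent quadratic extensions. Thus [K:Q] = 4 and Gal(K/Q) is generated by the two order-2 automorphisms sqrt(119) ↦ -sqrt(119) and sqrt(215) ↦ -sqrt(215), giving V_4.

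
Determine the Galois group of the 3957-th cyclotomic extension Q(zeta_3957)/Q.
|Gal(Q(zeta_3957)/Q)| = phi(3957) = 2636; group ≅ (Z/3957Z)^* ≅ Z/2Z × Z/1318Z

The n-th cyclotomic polynomial Φ_3957(x) is the minimal polynomial of zeta_3957 over Q and has degree phi(3957) = 2636. So Q(zeta_3957) is a degree-2636 Galois extension with Galois group (Z/3957Z)^*. By CRT, (Z/3957Z)^* ≅ (Z/3Z)^* × (Z/1319Z)^*. Each prime-power unit group is (Z/3Z)^* ≅ Z/2Z; (Z/1319Z)^* ≅ Z/1318Z. Hence Gal(Q(zeta_3957)/Q) ≅ Z/2Z × Z/1318Z.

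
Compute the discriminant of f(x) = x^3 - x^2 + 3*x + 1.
Δ = -176

For x^3 + a x^2 + b x + c the discriminant is Δ = 18 a b c - 4 a^3 c + a^2 b^2 - 4 b^3 - 27 c^2.
Plug a = -1, b = 3, c = 1:
  18*(-1)*(3)*(1) - 4*(-1)^3*(1) + (-1)^2*(3)^2 - 4*(3)^3 - 27*(1)^2
  = -54 + (4) + 9 + (-108) + (-27)
  = -176.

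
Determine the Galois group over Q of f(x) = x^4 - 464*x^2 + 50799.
Gal(K/Q) = V_4 (Klein four-group, Z/2Z × Z/2Z)

f factors as (x^2 - 287)(x^2 - 177), so the splitting field is K = Q(sqrt(287), sqrt(177)). The elements 287, 177, 50799 are all non-squares in Q, so sqrt(287) and sqrt(177) generate independent quadratic extensions. Thus [K:Q] = 4 and Gal(K/Q) is generated by the two order-2 automorphisms sqrt(287) ↦ -sqrt(287) and sqrt(177) ↦ -sqrt(177), giving V_4.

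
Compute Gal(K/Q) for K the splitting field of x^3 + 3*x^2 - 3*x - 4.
Gal(K/Q) = S_3 (symmetric group of order 6)

Compute the discriminant of x^3 + (3)*x^2 + (-3)*x + (-4): Δ = 837. Since Δ is not a rational square, the Galois group is not contained in A_3; it must be the full S_3 (irreducibility of the cubic rules out anything smaller).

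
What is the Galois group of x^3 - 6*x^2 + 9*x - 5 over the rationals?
Gal(K/Q) = S_3 (symmetric group of order 6)

Compute the discriminant of x^3 + (-6)*x^2 + (9)*x + (-5): Δ = -135. Since Δ is not a rational square, the Galois group is not contained in A_3; it must be the full S_3 (irreducibility of the cubic rules out anything smaller).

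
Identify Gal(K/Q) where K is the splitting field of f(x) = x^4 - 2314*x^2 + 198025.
Gal(K/Q) = Z/2Z (cyclic of order 2)

f factors as (x^2 - 89)(x^2 - 2225), so the splitting field is K = Q(sqrt(89), sqrt(2225)). The squarefree part of 89 is 89 and the squarefree part of 2225 is also 89, so sqrt(89) and sqrt(2225) are both rational multiples of sqrt(89). Hence Q(sqrt(89)) = Q(sqrt(2225)) = Q(sqrt(89)), and the splitting field collapses to a single degree-2 extension with Galois group Z/2Z.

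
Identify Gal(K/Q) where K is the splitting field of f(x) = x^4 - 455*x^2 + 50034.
Gal(K/Q) = V_4 (Klein four-group, Z/2Z × Z/2Z)

f factors as (x^2 - 269)(x^2 - 186), so the splitting field is K = Q(sqrt(269), sqrt(186)). The elements 269, 186, 50034 are all non-squares in Q, so sqrt(269) and sqrt(186) generate independent quadratic extensions. Thus [K:Q] = 4 and Gal(K/Q) is generated by the two order-2 automorphisms sqrt(269) ↦ -sqrt(269) and sqrt(186) ↦ -sqrt(186), giving V_4.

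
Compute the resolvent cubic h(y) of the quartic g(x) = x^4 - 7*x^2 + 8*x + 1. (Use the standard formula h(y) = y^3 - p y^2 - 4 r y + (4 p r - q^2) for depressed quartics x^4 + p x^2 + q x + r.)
h(y) = y^3 + 7*y^2 - 4*y - 92

Identify coefficients: p = -7, q = 8, r = 1.
Plug into h(y) = y^3 - p y^2 - 4 r y + (4 p r - q^2):
  h(y) = y^3 - (-7) y^2 - 4*(1) y + (4*(-7)*(1) - (8)^2)
       = y^3 + (7) y^2 + (-4) y + (-92).
Simplifying: h(y) = y^3 + 7*y^2 - 4*y - 92.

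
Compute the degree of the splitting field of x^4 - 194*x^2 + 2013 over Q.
[K:Q] = 4

f factors as (x^2 - 11)(x^2 - 183); the splitting field is K = Q(sqrt(11), sqrt(183)). Since 11, 183, and 2013 are all non-squares in Q, the three subfields Q(sqrt(11)), Q(sqrt(183)), Q(sqrt(2013)) are distinct degree-2 extensions, so [K:Q] = 4 (Klein four Galois group).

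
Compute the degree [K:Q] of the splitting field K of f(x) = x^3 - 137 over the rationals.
[K:Q] = 6

x^3 - 137 has one real root r = 137^(1/3) and two complex roots r*zeta_3, r*zeta_3^2 where zeta_3 = e^(2*pi*i/3). The splitting field is Q(r, zeta_3). [Q(r):Q] = 3 and [Q(zeta_3):Q] = 2 with gcd = 1, so [Q(r, zeta_3):Q] = 3 * 2 = 6.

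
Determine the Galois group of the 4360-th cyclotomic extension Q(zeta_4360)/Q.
|Gal(Q(zeta_4360)/Q)| = phi(4360) = 1728; group ≅ (Z/4360Z)^* ≅ Z/2Z × Z/2Z × Z/4Z × Z/108Z

The n-th cyclotomic polynomial Φ_4360(x) is the minimal polynomial of zeta_4360 over Q and has degree phi(4360) = 1728. So Q(zeta_4360) is a degree-1728 Galois extension with Galois group (Z/4360Z)^*. By CRT, (Z/4360Z)^* ≅ (Z/8Z)^* × (Z/5Z)^* × (Z/109Z)^*. Each prime-power unit group is (Z/8Z)^* ≅ Z/2Z × Z/2Z; (Z/5Z)^* ≅ Z/4Z; (Z/109Z)^* ≅ Z/108Z. Hence Gal(Q(zeta_4360)/Q) ≅ Z/2Z × Z/2Z × Z/4Z × Z/108Z.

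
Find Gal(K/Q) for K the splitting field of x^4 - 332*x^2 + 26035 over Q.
Gal(K/Q) = V_4 (Klein four-group, Z/2Z × Z/2Z)

f factors as (x^2 - 127)(x^2 - 205), so the splitting field is K = Q(sqrt(127), sqrt(205)). The elements 127, 205, 26035 are all non-squares in Q, so sqrt(127) and sqrt(205) generate independent quadratic extensions. Thus [K:Q] = 4 and Gal(K/Q) is generated by the two order-2 automorphisms sqrt(127) ↦ -sqrt(127) and sqrt(205) ↦ -sqrt(205), giving V_4.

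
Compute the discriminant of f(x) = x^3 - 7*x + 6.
Δ = 400

For a depressed cubic x^3 + p x + q the discriminant is Δ = -4 p^3 - 27 q^2 = -4*(-7)^3 - 27*(6)^2 = 1372 - 972 = 400.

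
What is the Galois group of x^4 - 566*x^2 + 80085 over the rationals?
Gal(K/Q) = V_4 (Klein four-group, Z/2Z × Z/2Z)

f factors as (x^2 - 281)(x^2 - 285), so the splitting field is K = Q(sqrt(281), sqrt(285)). The elements 281, 285, 80085 are all non-squares in Q, so sqrt(281) and sqrt(285) generate independent quadratic extensions. Thus [K:Q] = 4 and Gal(K/Q) is generated by the two order-2 automorphisms sqrt(281) ↦ -sqrt(281) and sqrt(285) ↦ -sqrt(285), giving V_4.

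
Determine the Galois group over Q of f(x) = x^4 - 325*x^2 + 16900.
Gal(K/Q) = Z/2Z (cyclic of order 2)

f factors as (x^2 - 260)(x^2 - 65), so the splitting field is K = Q(sqrt(260), sqrt(65)). The squarefree part of 260 is 65 and the squarefree part of 65 is also 65, so sqrt(260) and sqrt(65) are both rational multiples of sqrt(65). Hence Q(sqrt(260)) = Q(sqrt(65)) = Q(sqrt(65)), and the splitting field collapses to a single degree-2 extension with Galois group Z/2Z.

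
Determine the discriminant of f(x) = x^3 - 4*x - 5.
Δ = -419

For a depressed cubic x^3 + p x + q the discriminant is Δ = -4 p^3 - 27 q^2 = -4*(-4)^3 - 27*(-5)^2 = 256 - 675 = -419.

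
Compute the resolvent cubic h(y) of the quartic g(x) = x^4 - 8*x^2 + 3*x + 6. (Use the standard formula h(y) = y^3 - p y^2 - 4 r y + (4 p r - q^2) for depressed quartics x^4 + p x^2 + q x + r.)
h(y) = y^3 + 8*y^2 - 24*y - 201

Identify coefficients: p = -8, q = 3, r = 6.
Plug into h(y) = y^3 - p y^2 - 4 r y + (4 p r - q^2):
  h(y) = y^3 - (-8) y^2 - 4*(6) y + (4*(-8)*(6) - (3)^2)
       = y^3 + (8) y^2 + (-24) y + (-201).
Simplifying: h(y) = y^3 + 8*y^2 - 24*y - 201.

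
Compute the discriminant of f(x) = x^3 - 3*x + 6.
Δ = -864

For a depressed cubic x^3 + p x + q the discriminant is Δ = -4 p^3 - 27 q^2 = -4*(-3)^3 - 27*(6)^2 = 108 - 972 = -864.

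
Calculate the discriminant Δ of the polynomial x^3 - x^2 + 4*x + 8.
Δ = -2512

For x^3 + a x^2 + b x + c the discriminant is Δ = 18 a b c - 4 a^3 c + a^2 b^2 - 4 b^3 - 27 c^2.
Plug a = -1, b = 4, c = 8:
  18*(-1)*(4)*(8) - 4*(-1)^3*(8) + (-1)^2*(4)^2 - 4*(4)^3 - 27*(8)^2
  = -576 + (32) + 16 + (-256) + (-1728)
  = -2512.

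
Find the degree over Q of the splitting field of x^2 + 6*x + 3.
[K:Q] = 2

The discriminant of x^2 + (6)*x + (3) is b^2 - 4c = 36 - (12) = 24. Since 24 is not a perfect square in Q, the polynomial is irreducible over Q. Its two roots generate a degree-2 extension, so [K:Q] = 2.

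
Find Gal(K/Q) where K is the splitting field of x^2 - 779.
Gal(K/Q) = Z/2Z (cyclic of order 2)

x^2 - 779 is irreducible over Q since 779 is not a rational square. The splitting field Q(sqrt(779)) has degree 2 over Q, and its unique nontrivial automorphism is sqrt(779) ↦ -sqrt(779). Hence Gal(Q(sqrt(779))/Q) = Z/2Z.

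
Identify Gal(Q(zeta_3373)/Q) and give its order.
|Gal(Q(zeta_3373)/Q)| = phi(3373) = 3372; group ≅ (Z/3373Z)^* ≅ Z/3372Z

The n-th cyclotomic polynomial Φ_3373(x) is the minimal polynomial of zeta_3373 over Q and has degree phi(3373) = 3372. So Q(zeta_3373) is a degree-3372 Galois extension with Galois group (Z/3373Z)^*. (Z/3373Z)^* is cyclic since 3373 is an odd prime power (or 4). Hence Gal(Q(zeta_3373)/Q) ≅ Z/3372Z.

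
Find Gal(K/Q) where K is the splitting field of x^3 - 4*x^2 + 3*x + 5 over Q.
Gal(K/Q) = S_3 (symmetric group of order 6)

Compute the discriminant of x^3 + (-4)*x^2 + (3)*x + (5): Δ = -439. Since Δ is not a rational square, the Galois group is not contained in A_3; it must be the full S_3 (irreducibility of the cubic rules out anything smaller).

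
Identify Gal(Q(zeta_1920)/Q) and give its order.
|Gal(Q(zeta_1920)/Q)| = phi(1920) = 512; group ≅ (Z/1920Z)^* ≅ Z/2Z × Z/2Z × Z/4Z × Z/32Z

The n-th cyclotomic polynomial Φ_1920(x) is the minimal polynomial of zeta_1920 over Q and has degree phi(1920) = 512. So Q(zeta_1920) is a degree-512 Galois extension with Galois group (Z/1920Z)^*. By CRT, (Z/1920Z)^* ≅ (Z/128Z)^* × (Z/3Z)^* × (Z/5Z)^*. Each prime-power unit group is (Z/128Z)^* ≅ Z/2Z × Z/32Z; (Z/3Z)^* ≅ Z/2Z; (Z/5Z)^* ≅ Z/4Z. Hence Gal(Q(zeta_1920)/Q) ≅ Z/2Z × Z/2Z × Z/4Z × Z/32Z.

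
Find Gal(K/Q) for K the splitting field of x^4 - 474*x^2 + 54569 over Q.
Gal(K/Q) = V_4 (Klein four-group, Z/2Z × Z/2Z)

f factors as (x^2 - 197)(x^2 - 277), so the splitting field is K = Q(sqrt(197), sqrt(277)). The elements 197, 277, 54569 are all non-squares in Q, so sqrt(197) and sqrt(277) generate independent quadratic extensions. Thus [K:Q] = 4 and Gal(K/Q) is generated by the two order-2 automorphisms sqrt(197) ↦ -sqrt(197) and sqrt(277) ↦ -sqrt(277), giving V_4.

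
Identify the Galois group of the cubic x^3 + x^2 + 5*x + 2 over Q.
Gal(K/Q) = S_3 (symmetric group of order 6)

Compute the discriminant of x^3 + (1)*x^2 + (5)*x + (2): Δ = -411. Since Δ is not a rational square, the Galois group is not contained in A_3; it must be the full S_3 (irreducibility of the cubic rules out anything smaller).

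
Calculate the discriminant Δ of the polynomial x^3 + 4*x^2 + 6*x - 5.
Δ = -1843

For x^3 + a x^2 + b x + c the discriminant is Δ = 18 a b c - 4 a^3 c + a^2 b^2 - 4 b^3 - 27 c^2.
Plug a = 4, b = 6, c = -5:
  18*(4)*(6)*(-5) - 4*(4)^3*(-5) + (4)^2*(6)^2 - 4*(6)^3 - 27*(-5)^2
  = -2160 + (1280) + 576 + (-864) + (-675)
  = -1843.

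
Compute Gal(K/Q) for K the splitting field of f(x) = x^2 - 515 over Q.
Gal(K/Q) = Z/2Z (cyclic of order 2)

x^2 - 515 is irreducible over Q since 515 is not a rational square. The splitting field Q(sqrt(515)) has degree 2 over Q, and its unique nontrivial automorphism is sqrt(515) ↦ -sqrt(515). Hence Gal(Q(sqrt(515))/Q) = Z/2Z.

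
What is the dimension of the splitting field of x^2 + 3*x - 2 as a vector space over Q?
[K:Q] = 2

The discriminant of x^2 + (3)*x + (-2) is b^2 - 4c = 9 - (-8) = 17. Since 17 is not a perfect square in Q, the polynomial is irreducible over Q. Its two roots generate a degree-2 extension, so [K:Q] = 2.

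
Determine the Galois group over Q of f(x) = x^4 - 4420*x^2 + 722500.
Gal(K/Q) = Z/2Z (cyclic of order 2)

f factors as (x^2 - 4250)(x^2 - 170), so the splitting field is K = Q(sqrt(4250), sqrt(170)). The squarefree part of 4250 is 170 and the squarefree part of 170 is also 170, so sqrt(4250) and sqrt(170) are both rational multiples of sqrt(170). Hence Q(sqrt(4250)) = Q(sqrt(170)) = Q(sqrt(170)), and the splitting field collapses to a single degree-2 extension with Galois group Z/2Z.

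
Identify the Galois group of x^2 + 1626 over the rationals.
Gal(K/Q) = Z/2Z (cyclic of order 2)

x^2 + 1626 is irreducible over Q since -1626 is not a rational square. The splitting field Q(sqrt(-1626)) has degree 2 over Q, and its unique nontrivial automorphism is sqrt(-1626) ↦ -sqrt(-1626). Hence Gal(Q(sqrt(-1626))/Q) = Z/2Z.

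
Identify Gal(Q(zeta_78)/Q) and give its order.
|Gal(Q(zeta_78)/Q)| = phi(78) = 24; group ≅ (Z/78Z)^* ≅ Z/2Z × Z/12Z

The n-th cyclotomic polynomial Φ_78(x) is the minimal polynomial of zeta_78 over Q and has degree phi(78) = 24. So Q(zeta_78) is a degree-24 Galois extension with Galois group (Z/78Z)^*. By CRT, (Z/78Z)^* ≅ (Z/2Z)^* × (Z/3Z)^* × (Z/13Z)^*. Each prime-power unit group is (Z/2Z)^* ≅ trivial group (order 1); (Z/3Z)^* ≅ Z/2Z; (Z/13Z)^* ≅ Z/12Z. Hence Gal(Q(zeta_78)/Q) ≅ Z/2Z × Z/12Z.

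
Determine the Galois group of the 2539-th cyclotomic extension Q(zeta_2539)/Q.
|Gal(Q(zeta_2539)/Q)| = phi(2539) = 2538; group ≅ (Z/2539Z)^* ≅ Z/2538Z

The n-th cyclotomic polynomial Φ_2539(x) is the minimal polynomial of zeta_2539 over Q and has degree phi(2539) = 2538. So Q(zeta_2539) is a degree-2538 Galois extension with Galois group (Z/2539Z)^*. (Z/2539Z)^* is cyclic since 2539 is an odd prime power (or 4). Hence Gal(Q(zeta_2539)/Q) ≅ Z/2538Z.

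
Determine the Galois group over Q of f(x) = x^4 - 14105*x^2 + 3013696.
Gal(K/Q) = Z/2Z (cyclic of order 2)

f factors as (x^2 - 217)(x^2 - 13888), so the splitting field is K = Q(sqrt(217), sqrt(13888)). The squarefree part of 217 is 217 and the squarefree part of 13888 is also 217, so sqrt(217) and sqrt(13888) are both rational multiples of sqrt(217). Hence Q(sqrt(217)) = Q(sqrt(13888)) = Q(sqrt(217)), and the splitting field collapses to a single degree-2 extension with Galois group Z/2Z.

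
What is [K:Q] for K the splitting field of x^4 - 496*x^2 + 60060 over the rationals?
[K:Q] = 4

f factors as (x^2 - 210)(x^2 - 286); the splitting field is K = Q(sqrt(210), sqrt(286)). Since 210, 286, and 60060 are all non-squares in Q, the three subfields Q(sqrt(210)), Q(sqrt(286)), Q(sqrt(60060)) are distinct degree-2 extensions, so [K:Q] = 4 (Klein four Galois group).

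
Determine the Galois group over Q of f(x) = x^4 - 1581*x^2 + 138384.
Gal(K/Q) = Z/2Z (cyclic of order 2)

f factors as (x^2 - 93)(x^2 - 1488), so the splitting field is K = Q(sqrt(93), sqrt(1488)). The squarefree part of 93 is 93 and the squarefree part of 1488 is also 93, so sqrt(93) and sqrt(1488) are both rational multiples of sqrt(93). Hence Q(sqrt(93)) = Q(sqrt(1488)) = Q(sqrt(93)), and the splitting field collapses to a single degree-2 extension with Galois group Z/2Z.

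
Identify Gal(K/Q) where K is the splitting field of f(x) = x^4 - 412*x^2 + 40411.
Gal(K/Q) = V_4 (Klein four-group, Z/2Z × Z/2Z)

f factors as (x^2 - 251)(x^2 - 161), so the splitting field is K = Q(sqrt(251), sqrt(161)). The elements 251, 161, 40411 are all non-squares in Q, so sqrt(251) and sqrt(161) generate independent quadratic extensions. Thus [K:Q] = 4 and Gal(K/Q) is generated by the two order-2 automorphisms sqrt(251) ↦ -sqrt(251) and sqrt(161) ↦ -sqrt(161), giving V_4.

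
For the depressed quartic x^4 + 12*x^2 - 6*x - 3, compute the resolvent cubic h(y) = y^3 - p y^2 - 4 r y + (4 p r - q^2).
h(y) = y^3 - 12*y^2 + 12*y - 180

Identify coefficients: p = 12, q = -6, r = -3.
Plug into h(y) = y^3 - p y^2 - 4 r y + (4 p r - q^2):
  h(y) = y^3 - (12) y^2 - 4*(-3) y + (4*(12)*(-3) - (-6)^2)
       = y^3 + (-12) y^2 + (12) y + (-180).
Simplifying: h(y) = y^3 - 12*y^2 + 12*y - 180.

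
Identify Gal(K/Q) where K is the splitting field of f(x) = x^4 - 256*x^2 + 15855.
Gal(K/Q) = V_4 (Klein four-group, Z/2Z × Z/2Z)

f factors as (x^2 - 151)(x^2 - 105), so the splitting field is K = Q(sqrt(151), sqrt(105)). The elements 151, 105, 15855 are all non-squares in Q, so sqrt(151) and sqrt(105) generate independent quadratic extensions. Thus [K:Q] = 4 and Gal(K/Q) is generated by the two order-2 automorphisms sqrt(151) ↦ -sqrt(151) and sqrt(105) ↦ -sqrt(105), giving V_4.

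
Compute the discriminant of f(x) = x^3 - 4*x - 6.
Δ = -716

For x^3 + a x^2 + b x + c the discriminant is Δ = 18 a b c - 4 a^3 c + a^2 b^2 - 4 b^3 - 27 c^2.
Plug a = 0, b = -4, c = -6:
  18*(0)*(-4)*(-6) - 4*(0)^3*(-6) + (0)^2*(-4)^2 - 4*(-4)^3 - 27*(-6)^2
  = 0 + (0) + 0 + (256) + (-972)
  = -716.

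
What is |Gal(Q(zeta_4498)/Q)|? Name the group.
|Gal(Q(zeta_4498)/Q)| = phi(4498) = 2064; group ≅ (Z/4498Z)^* ≅ Z/12Z × Z/172Z

The n-th cyclotomic polynomial Φ_4498(x) is the minimal polynomial of zeta_4498 over Q and has degree phi(4498) = 2064. So Q(zeta_4498) is a degree-2064 Galois extension with Galois group (Z/4498Z)^*. By CRT, (Z/4498Z)^* ≅ (Z/2Z)^* × (Z/13Z)^* × (Z/173Z)^*. Each prime-power unit group is (Z/2Z)^* ≅ trivial group (order 1); (Z/13Z)^* ≅ Z/12Z; (Z/173Z)^* ≅ Z/172Z. Hence Gal(Q(zeta_4498)/Q) ≅ Z/12Z × Z/172Z.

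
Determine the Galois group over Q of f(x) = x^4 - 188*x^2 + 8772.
Gal(K/Q) = V_4 (Klein four-group, Z/2Z × Z/2Z)

f factors as (x^2 - 102)(x^2 - 86), so the splitting field is K = Q(sqrt(102), sqrt(86)). The elements 102, 86, 8772 are all non-squares in Q, so sqrt(102) and sqrt(86) generate independent quadratic extensions. Thus [K:Q] = 4 and Gal(K/Q) is generated by the two order-2 automorphisms sqrt(102) ↦ -sqrt(102) and sqrt(86) ↦ -sqrt(86), giving V_4.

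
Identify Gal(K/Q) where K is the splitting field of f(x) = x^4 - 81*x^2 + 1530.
Gal(K/Q) = V_4 (Klein four-group, Z/2Z × Z/2Z)

f factors as (x^2 - 51)(x^2 - 30), so the splitting field is K = Q(sqrt(51), sqrt(30)). The elements 51, 30, 1530 are all non-squares in Q, so sqrt(51) and sqrt(30) generate independent quadratic extensions. Thus [K:Q] = 4 and Gal(K/Q) is generated by the two order-2 automorphisms sqrt(51) ↦ -sqrt(51) and sqrt(30) ↦ -sqrt(30), giving V_4.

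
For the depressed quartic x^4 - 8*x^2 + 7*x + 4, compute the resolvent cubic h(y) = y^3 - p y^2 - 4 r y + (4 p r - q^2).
h(y) = y^3 + 8*y^2 - 16*y - 177

Identify coefficients: p = -8, q = 7, r = 4.
Plug into h(y) = y^3 - p y^2 - 4 r y + (4 p r - q^2):
  h(y) = y^3 - (-8) y^2 - 4*(4) y + (4*(-8)*(4) - (7)^2)
       = y^3 + (8) y^2 + (-16) y + (-177).
Simplifying: h(y) = y^3 + 8*y^2 - 16*y - 177.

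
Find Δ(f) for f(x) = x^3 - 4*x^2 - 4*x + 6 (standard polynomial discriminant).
Δ = 2804

For x^3 + a x^2 + b x + c the discriminant is Δ = 18 a b c - 4 a^3 c + a^2 b^2 - 4 b^3 - 27 c^2.
Plug a = -4, b = -4, c = 6:
  18*(-4)*(-4)*(6) - 4*(-4)^3*(6) + (-4)^2*(-4)^2 - 4*(-4)^3 - 27*(6)^2
  = 1728 + (1536) + 256 + (256) + (-972)
  = 2804.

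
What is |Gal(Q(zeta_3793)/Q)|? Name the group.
|Gal(Q(zeta_3793)/Q)| = phi(3793) = 3792; group ≅ (Z/3793Z)^* ≅ Z/3792Z

The n-th cyclotomic polynomial Φ_3793(x) is the minimal polynomial of zeta_3793 over Q and has degree phi(3793) = 3792. So Q(zeta_3793) is a degree-3792 Galois extension with Galois group (Z/3793Z)^*. (Z/3793Z)^* is cyclic since 3793 is an odd prime power (or 4). Hence Gal(Q(zeta_3793)/Q) ≅ Z/3792Z.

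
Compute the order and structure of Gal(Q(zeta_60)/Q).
|Gal(Q(zeta_60)/Q)| = phi(60) = 16; group ≅ (Z/60Z)^* ≅ Z/2Z × Z/2Z × Z/4Z

The n-th cyclotomic polynomial Φ_60(x) is the minimal polynomial of zeta_60 over Q and has degree phi(60) = 16. So Q(zeta_60) is a degree-16 Galois extension with Galois group (Z/60Z)^*. By CRT, (Z/60Z)^* ≅ (Z/4Z)^* × (Z/3Z)^* × (Z/5Z)^*. Each prime-power unit group is (Z/4Z)^* ≅ Z/2Z; (Z/3Z)^* ≅ Z/2Z; (Z/5Z)^* ≅ Z/4Z. Hence Gal(Q(zeta_60)/Q) ≅ Z/2Z × Z/2Z × Z/4Z.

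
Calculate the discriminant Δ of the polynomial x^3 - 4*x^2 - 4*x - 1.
Δ = -59

For x^3 + a x^2 + b x + c the discriminant is Δ = 18 a b c - 4 a^3 c + a^2 b^2 - 4 b^3 - 27 c^2.
Plug a = -4, b = -4, c = -1:
  18*(-4)*(-4)*(-1) - 4*(-4)^3*(-1) + (-4)^2*(-4)^2 - 4*(-4)^3 - 27*(-1)^2
  = -288 + (-256) + 256 + (256) + (-27)
  = -59.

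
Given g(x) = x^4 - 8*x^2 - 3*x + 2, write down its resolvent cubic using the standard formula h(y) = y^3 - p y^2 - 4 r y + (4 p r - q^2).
h(y) = y^3 + 8*y^2 - 8*y - 73

Identify coefficients: p = -8, q = -3, r = 2.
Plug into h(y) = y^3 - p y^2 - 4 r y + (4 p r - q^2):
  h(y) = y^3 - (-8) y^2 - 4*(2) y + (4*(-8)*(2) - (-3)^2)
       = y^3 + (8) y^2 + (-8) y + (-73).
Simplifying: h(y) = y^3 + 8*y^2 - 8*y - 73.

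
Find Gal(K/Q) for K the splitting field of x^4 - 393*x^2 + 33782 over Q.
Gal(K/Q) = V_4 (Klein four-group, Z/2Z × Z/2Z)

f factors as (x^2 - 127)(x^2 - 266), so the splitting field is K = Q(sqrt(127), sqrt(266)). The elements 127, 266, 33782 are all non-squares in Q, so sqrt(127) and sqrt(266) generate independent quadratic extensions. Thus [K:Q] = 4 and Gal(K/Q) is generated by the two order-2 automorphisms sqrt(127) ↦ -sqrt(127) and sqrt(266) ↦ -sqrt(266), giving V_4.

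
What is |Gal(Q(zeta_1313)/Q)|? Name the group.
|Gal(Q(zeta_1313)/Q)| = phi(1313) = 1200; group ≅ (Z/1313Z)^* ≅ Z/12Z × Z/100Z

The n-th cyclotomic polynomial Φ_1313(x) is the minimal polynomial of zeta_1313 over Q and has degree phi(1313) = 1200. So Q(zeta_1313) is a degree-1200 Galois extension with Galois group (Z/1313Z)^*. By CRT, (Z/1313Z)^* ≅ (Z/13Z)^* × (Z/101Z)^*. Each prime-power unit group is (Z/13Z)^* ≅ Z/12Z; (Z/101Z)^* ≅ Z/100Z. Hence Gal(Q(zeta_1313)/Q) ≅ Z/12Z × Z/100Z.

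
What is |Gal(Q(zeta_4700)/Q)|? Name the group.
|Gal(Q(zeta_4700)/Q)| = phi(4700) = 1840; group ≅ (Z/4700Z)^* ≅ Z/2Z × Z/20Z × Z/46Z

The n-th cyclotomic polynomial Φ_4700(x) is the minimal polynomial of zeta_4700 over Q and has degree phi(4700) = 1840. So Q(zeta_4700) is a degree-1840 Galois extension with Galois group (Z/4700Z)^*. By CRT, (Z/4700Z)^* ≅ (Z/4Z)^* × (Z/25Z)^* × (Z/47Z)^*. Each prime-power unit group is (Z/4Z)^* ≅ Z/2Z; (Z/25Z)^* ≅ Z/20Z; (Z/47Z)^* ≅ Z/46Z. Hence Gal(Q(zeta_4700)/Q) ≅ Z/2Z × Z/20Z × Z/46Z.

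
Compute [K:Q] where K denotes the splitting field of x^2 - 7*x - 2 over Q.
[K:Q] = 2

The discriminant of x^2 + (-7)*x + (-2) is b^2 - 4c = 49 - (-8) = 57. Since 57 is not a perfect square in Q, the polynomial is irreducible over Q. Its two roots generate a degree-2 extension, so [K:Q] = 2.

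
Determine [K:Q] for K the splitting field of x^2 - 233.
[K:Q] = 2

The polynomial x^2 - 233 is irreducible over Q since 233 is not a perfect square. Its splitting field is Q(sqrt(233)), which has degree 2 over Q.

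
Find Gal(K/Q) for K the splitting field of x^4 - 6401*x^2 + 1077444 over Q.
Gal(K/Q) = Z/2Z (cyclic of order 2)

f factors as (x^2 - 6228)(x^2 - 173), so the splitting field is K = Q(sqrt(6228), sqrt(173)). The squarefree part of 6228 is 173 and the squarefree part of 173 is also 173, so sqrt(6228) and sqrt(173) are both rational multiples of sqrt(173). Hence Q(sqrt(6228)) = Q(sqrt(173)) = Q(sqrt(173)), and the splitting field collapses to a single degree-2 extension with Galois group Z/2Z.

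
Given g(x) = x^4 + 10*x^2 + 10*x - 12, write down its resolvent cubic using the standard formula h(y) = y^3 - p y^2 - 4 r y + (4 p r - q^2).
h(y) = y^3 - 10*y^2 + 48*y - 580

Identify coefficients: p = 10, q = 10, r = -12.
Plug into h(y) = y^3 - p y^2 - 4 r y + (4 p r - q^2):
  h(y) = y^3 - (10) y^2 - 4*(-12) y + (4*(10)*(-12) - (10)^2)
       = y^3 + (-10) y^2 + (48) y + (-580).
Simplifying: h(y) = y^3 - 10*y^2 + 48*y - 580.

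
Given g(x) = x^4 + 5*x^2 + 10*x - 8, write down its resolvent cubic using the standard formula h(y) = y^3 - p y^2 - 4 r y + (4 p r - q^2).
h(y) = y^3 - 5*y^2 + 32*y - 260

Identify coefficients: p = 5, q = 10, r = -8.
Plug into h(y) = y^3 - p y^2 - 4 r y + (4 p r - q^2):
  h(y) = y^3 - (5) y^2 - 4*(-8) y + (4*(5)*(-8) - (10)^2)
       = y^3 + (-5) y^2 + (32) y + (-260).
Simplifying: h(y) = y^3 - 5*y^2 + 32*y - 260.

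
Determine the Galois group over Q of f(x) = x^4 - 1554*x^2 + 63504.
Gal(K/Q) = Z/2Z (cyclic of order 2)

f factors as (x^2 - 1512)(x^2 - 42), so the splitting field is K = Q(sqrt(1512), sqrt(42)). The squarefree part of 1512 is 42 and the squarefree part of 42 is also 42, so sqrt(1512) and sqrt(42) are both rational multiples of sqrt(42). Hence Q(sqrt(1512)) = Q(sqrt(42)) = Q(sqrt(42)), and the splitting field collapses to a single degree-2 extension with Galois group Z/2Z.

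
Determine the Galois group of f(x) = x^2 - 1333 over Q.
Gal(K/Q) = Z/2Z (cyclic of order 2)

x^2 - 1333 is irreducible over Q since 1333 is not a rational square. The splitting field Q(sqrt(1333)) has degree 2 over Q, and its unique nontrivial automorphism is sqrt(1333) ↦ -sqrt(1333). Hence Gal(Q(sqrt(1333))/Q) = Z/2Z.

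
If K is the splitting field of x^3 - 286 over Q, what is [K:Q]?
[K:Q] = 6

x^3 - 286 has one real root r = 286^(1/3) and two complex roots r*zeta_3, r*zeta_3^2 where zeta_3 = e^(2*pi*i/3). The splitting field is Q(r, zeta_3). [Q(r):Q] = 3 and [Q(zeta_3):Q] = 2 with gcd = 1, so [Q(r, zeta_3):Q] = 3 * 2 = 6.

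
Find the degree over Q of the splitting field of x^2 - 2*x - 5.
[K:Q] = 2

The discriminant of x^2 + (-2)*x + (-5) is b^2 - 4c = 4 - (-20) = 24. Since 24 is not a perfect square in Q, the polynomial is irreducible over Q. Its two roots generate a degree-2 extension, so [K:Q] = 2.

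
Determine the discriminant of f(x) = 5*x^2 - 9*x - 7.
Δ = 221

For a quadratic a x^2 + b x + c the discriminant is Δ = b^2 - 4ac = (-9)^2 - 4*(5)*(-7) = 81 - (-140) = 221.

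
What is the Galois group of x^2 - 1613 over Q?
Gal(K/Q) = Z/2Z (cyclic of order 2)

x^2 - 1613 is irreducible over Q since 1613 is not a rational square. The splitting field Q(sqrt(1613)) has degree 2 over Q, and its unique nontrivial automorphism is sqrt(1613) ↦ -sqrt(1613). Hence Gal(Q(sqrt(1613))/Q) = Z/2Z.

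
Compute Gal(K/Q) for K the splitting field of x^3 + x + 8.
Gal(K/Q) = S_3 (symmetric group of order 6)

Compute the discriminant of x^3 + (0)*x^2 + (1)*x + (8): Δ = -1732. Since Δ is not a rational square, the Galois group is not contained in A_3; it must be the full S_3 (irreducibility of the cubic rules out anything smaller).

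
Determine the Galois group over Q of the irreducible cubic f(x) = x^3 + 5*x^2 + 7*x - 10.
Gal(K/Q) = S_3 (symmetric group of order 6)

Compute the discriminant of x^3 + (5)*x^2 + (7)*x + (-10): Δ = -4147. Since Δ is not a rational square, the Galois group is not contained in A_3; it must be the full S_3 (irreducibility of the cubic rules out anything smaller).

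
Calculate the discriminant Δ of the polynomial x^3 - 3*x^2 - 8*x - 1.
Δ = 2057

For x^3 + a x^2 + b x + c the discriminant is Δ = 18 a b c - 4 a^3 c + a^2 b^2 - 4 b^3 - 27 c^2.
Plug a = -3, b = -8, c = -1:
  18*(-3)*(-8)*(-1) - 4*(-3)^3*(-1) + (-3)^2*(-8)^2 - 4*(-8)^3 - 27*(-1)^2
  = -432 + (-108) + 576 + (2048) + (-27)
  = 2057.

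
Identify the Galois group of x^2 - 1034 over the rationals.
Gal(K/Q) = Z/2Z (cyclic of order 2)

x^2 - 1034 is irreducible over Q since 1034 is not a rational square. The splitting field Q(sqrt(1034)) has degree 2 over Q, and its unique nontrivial automorphism is sqrt(1034) ↦ -sqrt(1034). Hence Gal(Q(sqrt(1034))/Q) = Z/2Z.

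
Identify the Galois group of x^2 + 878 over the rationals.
Gal(K/Q) = Z/2Z (cyclic of order 2)

x^2 + 878 is irreducible over Q since -878 is not a rational square. The splitting field Q(sqrt(-878)) has degree 2 over Q, and its unique nontrivial automorphism is sqrt(-878) ↦ -sqrt(-878). Hence Gal(Q(sqrt(-878))/Q) = Z/2Z.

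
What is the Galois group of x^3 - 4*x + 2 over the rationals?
Gal(K/Q) = S_3 (symmetric group of order 6)

Compute the discriminant of x^3 + (0)*x^2 + (-4)*x + (2): Δ = 148. Since Δ is not a rational square, the Galois group is not contained in A_3; it must be the full S_3 (irreducibility of the cubic rules out anything smaller).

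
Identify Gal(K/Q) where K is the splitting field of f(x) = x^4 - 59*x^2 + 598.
Gal(K/Q) = V_4 (Klein four-group, Z/2Z × Z/2Z)

f factors as (x^2 - 13)(x^2 - 46), so the splitting field is K = Q(sqrt(13), sqrt(46)). The elements 13, 46, 598 are all non-squares in Q, so sqrt(13) and sqrt(46) generate independent quadratic extensions. Thus [K:Q] = 4 and Gal(K/Q) is generated by the two order-2 automorphisms sqrt(13) ↦ -sqrt(13) and sqrt(46) ↦ -sqrt(46), giving V_4.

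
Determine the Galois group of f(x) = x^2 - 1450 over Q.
Gal(K/Q) = Z/2Z (cyclic of order 2)

x^2 - 1450 is irreducible over Q since 1450 is not a rational square. The splitting field Q(sqrt(1450)) has degree 2 over Q, and its unique nontrivial automorphism is sqrt(1450) ↦ -sqrt(1450). Hence Gal(Q(sqrt(1450))/Q) = Z/2Z.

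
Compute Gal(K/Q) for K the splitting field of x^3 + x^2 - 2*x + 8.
Gal(K/Q) = S_3 (symmetric group of order 6)

Compute the discriminant of x^3 + (1)*x^2 + (-2)*x + (8): Δ = -2012. Since Δ is not a rational square, the Galois group is not contained in A_3; it must be the full S_3 (irreducibility of the cubic rules out anything smaller).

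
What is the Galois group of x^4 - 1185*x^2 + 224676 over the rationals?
Gal(K/Q) = Z/2Z (cyclic of order 2)

f factors as (x^2 - 948)(x^2 - 237), so the splitting field is K = Q(sqrt(948), sqrt(237)). The squarefree part of 948 is 237 and the squarefree part of 237 is also 237, so sqrt(948) and sqrt(237) are both rational multiples of sqrt(237). Hence Q(sqrt(948)) = Q(sqrt(237)) = Q(sqrt(237)), and the splitting field collapses to a single degree-2 extension with Galois group Z/2Z.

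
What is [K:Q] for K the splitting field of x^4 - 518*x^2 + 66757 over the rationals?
[K:Q] = 4

f factors as (x^2 - 241)(x^2 - 277); the splitting field is K = Q(sqrt(241), sqrt(277)). Since 241, 277, and 66757 are all non-squares in Q, the three subfields Q(sqrt(241)), Q(sqrt(277)), Q(sqrt(66757)) are distinct degree-2 extensions, so [K:Q] = 4 (Klein four Galois group).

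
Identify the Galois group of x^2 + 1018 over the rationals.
Gal(K/Q) = Z/2Z (cyclic of order 2)

x^2 + 1018 is irreducible over Q since -1018 is not a rational square. The splitting field Q(sqrt(-1018)) has degree 2 over Q, and its unique nontrivial automorphism is sqrt(-1018) ↦ -sqrt(-1018). Hence Gal(Q(sqrt(-1018))/Q) = Z/2Z.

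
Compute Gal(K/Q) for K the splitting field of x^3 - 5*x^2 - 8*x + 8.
Gal(K/Q) = S_3 (symmetric group of order 6)

Compute the discriminant of x^3 + (-5)*x^2 + (-8)*x + (8): Δ = 11680. Since Δ is not a rational square, the Galois group is not contained in A_3; it must be the full S_3 (irreducibility of the cubic rules out anything smaller).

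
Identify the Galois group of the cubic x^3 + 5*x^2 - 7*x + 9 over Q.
Gal(K/Q) = S_3 (symmetric group of order 6)

Compute the discriminant of x^3 + (5)*x^2 + (-7)*x + (9): Δ = -9760. Since Δ is not a rational square, the Galois group is not contained in A_3; it must be the full S_3 (irreducibility of the cubic rules out anything smaller).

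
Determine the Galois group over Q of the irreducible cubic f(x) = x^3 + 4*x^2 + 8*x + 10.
Gal(K/Q) = S_3 (symmetric group of order 6)

Compute the discriminant of x^3 + (4)*x^2 + (8)*x + (10): Δ = -524. Since Δ is not a rational square, the Galois group is not contained in A_3; it must be the full S_3 (irreducibility of the cubic rules out anything smaller).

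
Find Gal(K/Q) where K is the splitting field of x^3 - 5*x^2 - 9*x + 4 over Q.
Gal(K/Q) = S_3 (symmetric group of order 6)

Compute the discriminant of x^3 + (-5)*x^2 + (-9)*x + (4): Δ = 9749. Since Δ is not a rational square, the Galois group is not contained in A_3; it must be the full S_3 (irreducibility of the cubic rules out anything smaller).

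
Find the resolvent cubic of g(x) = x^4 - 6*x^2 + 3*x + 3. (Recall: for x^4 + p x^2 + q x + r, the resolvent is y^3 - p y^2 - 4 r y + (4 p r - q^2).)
h(y) = y^3 + 6*y^2 - 12*y - 81

Identify coefficients: p = -6, q = 3, r = 3.
Plug into h(y) = y^3 - p y^2 - 4 r y + (4 p r - q^2):
  h(y) = y^3 - (-6) y^2 - 4*(3) y + (4*(-6)*(3) - (3)^2)
       = y^3 + (6) y^2 + (-12) y + (-81).
Simplifying: h(y) = y^3 + 6*y^2 - 12*y - 81.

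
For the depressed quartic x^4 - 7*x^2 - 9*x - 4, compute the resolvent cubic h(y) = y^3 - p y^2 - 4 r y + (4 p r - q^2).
h(y) = y^3 + 7*y^2 + 16*y + 31

Identify coefficients: p = -7, q = -9, r = -4.
Plug into h(y) = y^3 - p y^2 - 4 r y + (4 p r - q^2):
  h(y) = y^3 - (-7) y^2 - 4*(-4) y + (4*(-7)*(-4) - (-9)^2)
       = y^3 + (7) y^2 + (16) y + (31).
Simplifying: h(y) = y^3 + 7*y^2 + 16*y + 31.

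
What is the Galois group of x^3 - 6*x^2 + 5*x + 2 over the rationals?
Gal(K/Q) = S_3 (symmetric group of order 6)

Compute the discriminant of x^3 + (-6)*x^2 + (5)*x + (2): Δ = 940. Since Δ is not a rational square, the Galois group is not contained in A_3; it must be the full S_3 (irreducibility of the cubic rules out anything smaller).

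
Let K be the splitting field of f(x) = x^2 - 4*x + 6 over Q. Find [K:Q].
[K:Q] = 2

The discriminant of x^2 + (-4)*x + (6) is b^2 - 4c = 16 - (24) = -8. Since -8 is not a perfect square in Q, the polynomial is irreducible over Q. Its two roots generate a degree-2 extension, so [K:Q] = 2.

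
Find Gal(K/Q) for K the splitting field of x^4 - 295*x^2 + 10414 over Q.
Gal(K/Q) = V_4 (Klein four-group, Z/2Z × Z/2Z)

f factors as (x^2 - 254)(x^2 - 41), so the splitting field is K = Q(sqrt(254), sqrt(41)). The elements 254, 41, 10414 are all non-squares in Q, so sqrt(254) and sqrt(41) generate independent quadratic extensions. Thus [K:Q] = 4 and Gal(K/Q) is generated by the two order-2 automorphisms sqrt(254) ↦ -sqrt(254) and sqrt(41) ↦ -sqrt(41), giving V_4.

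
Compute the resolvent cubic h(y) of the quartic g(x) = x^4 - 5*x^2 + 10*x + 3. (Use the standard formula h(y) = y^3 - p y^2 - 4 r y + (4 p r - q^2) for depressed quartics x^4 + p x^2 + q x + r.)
h(y) = y^3 + 5*y^2 - 12*y - 160

Identify coefficients: p = -5, q = 10, r = 3.
Plug into h(y) = y^3 - p y^2 - 4 r y + (4 p r - q^2):
  h(y) = y^3 - (-5) y^2 - 4*(3) y + (4*(-5)*(3) - (10)^2)
       = y^3 + (5) y^2 + (-12) y + (-160).
Simplifying: h(y) = y^3 + 5*y^2 - 12*y - 160.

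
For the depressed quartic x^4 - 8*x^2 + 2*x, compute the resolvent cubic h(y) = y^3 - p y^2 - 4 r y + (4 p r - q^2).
h(y) = y^3 + 8*y^2 - 4

Identify coefficients: p = -8, q = 2, r = 0.
Plug into h(y) = y^3 - p y^2 - 4 r y + (4 p r - q^2):
  h(y) = y^3 - (-8) y^2 - 4*(0) y + (4*(-8)*(0) - (2)^2)
       = y^3 + (8) y^2 + (0) y + (-4).
Simplifying: h(y) = y^3 + 8*y^2 - 4.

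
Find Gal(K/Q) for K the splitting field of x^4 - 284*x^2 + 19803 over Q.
Gal(K/Q) = V_4 (Klein four-group, Z/2Z × Z/2Z)

f factors as (x^2 - 123)(x^2 - 161), so the splitting field is K = Q(sqrt(123), sqrt(161)). The elements 123, 161, 19803 are all non-squares in Q, so sqrt(123) and sqrt(161) generate independent quadratic extensions. Thus [K:Q] = 4 and Gal(K/Q) is generated by the two order-2 automorphisms sqrt(123) ↦ -sqrt(123) and sqrt(161) ↦ -sqrt(161), giving V_4.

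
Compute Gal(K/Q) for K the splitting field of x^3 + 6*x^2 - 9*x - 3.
Gal(K/Q) = S_3 (symmetric group of order 6)

Compute the discriminant of x^3 + (6)*x^2 + (-9)*x + (-3): Δ = 11097. Since Δ is not a rational square, the Galois group is not contained in A_3; it must be the full S_3 (irreducibility of the cubic rules out anything smaller).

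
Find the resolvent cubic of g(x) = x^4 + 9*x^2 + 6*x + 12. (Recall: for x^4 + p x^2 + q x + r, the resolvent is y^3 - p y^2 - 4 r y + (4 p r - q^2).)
h(y) = y^3 - 9*y^2 - 48*y + 396

Identify coefficients: p = 9, q = 6, r = 12.
Plug into h(y) = y^3 - p y^2 - 4 r y + (4 p r - q^2):
  h(y) = y^3 - (9) y^2 - 4*(12) y + (4*(9)*(12) - (6)^2)
       = y^3 + (-9) y^2 + (-48) y + (396).
Simplifying: h(y) = y^3 - 9*y^2 - 48*y + 396.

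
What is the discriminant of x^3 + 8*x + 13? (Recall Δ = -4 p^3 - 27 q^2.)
Δ = -6611

For a depressed cubic x^3 + p x + q the discriminant is Δ = -4 p^3 - 27 q^2 = -4*(8)^3 - 27*(13)^2 = -2048 - 4563 = -6611.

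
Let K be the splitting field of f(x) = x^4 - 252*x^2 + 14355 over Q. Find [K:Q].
[K:Q] = 4

f factors as (x^2 - 87)(x^2 - 165); the splitting field is K = Q(sqrt(87), sqrt(165)). Since 87, 165, and 14355 are all non-squares in Q, the three subfields Q(sqrt(87)), Q(sqrt(165)), Q(sqrt(14355)) are distinct degree-2 extensions, so [K:Q] = 4 (Klein four Galois group).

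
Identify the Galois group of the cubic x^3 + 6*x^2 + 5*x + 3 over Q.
Gal(K/Q) = S_3 (symmetric group of order 6)

Compute the discriminant of x^3 + (6)*x^2 + (5)*x + (3): Δ = -815. Since Δ is not a rational square, the Galois group is not contained in A_3; it must be the full S_3 (irreducibility of the cubic rules out anything smaller).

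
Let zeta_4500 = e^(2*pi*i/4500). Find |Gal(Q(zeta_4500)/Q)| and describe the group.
|Gal(Q(zeta_4500)/Q)| = phi(4500) = 1200; group ≅ (Z/4500Z)^* ≅ Z/2Z × Z/6Z × Z/100Z

The n-th cyclotomic polynomial Φ_4500(x) is the minimal polynomial of zeta_4500 over Q and has degree phi(4500) = 1200. So Q(zeta_4500) is a degree-1200 Galois extension with Galois group (Z/4500Z)^*. By CRT, (Z/4500Z)^* ≅ (Z/4Z)^* × (Z/9Z)^* × (Z/125Z)^*. Each prime-power unit group is (Z/4Z)^* ≅ Z/2Z; (Z/9Z)^* ≅ Z/6Z; (Z/125Z)^* ≅ Z/100Z. Hence Gal(Q(zeta_4500)/Q) ≅ Z/2Z × Z/6Z × Z/100Z.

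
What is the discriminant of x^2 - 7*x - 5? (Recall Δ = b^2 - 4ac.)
Δ = 69

For a quadratic a x^2 + b x + c the discriminant is Δ = b^2 - 4ac = (-7)^2 - 4*(1)*(-5) = 49 - (-20) = 69.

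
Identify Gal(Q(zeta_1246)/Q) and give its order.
|Gal(Q(zeta_1246)/Q)| = phi(1246) = 528; group ≅ (Z/1246Z)^* ≅ Z/6Z × Z/88Z

The n-th cyclotomic polynomial Φ_1246(x) is the minimal polynomial of zeta_1246 over Q and has degree phi(1246) = 528. So Q(zeta_1246) is a degree-528 Galois extension with Galois group (Z/1246Z)^*. By CRT, (Z/1246Z)^* ≅ (Z/2Z)^* × (Z/7Z)^* × (Z/89Z)^*. Each prime-power unit group is (Z/2Z)^* ≅ trivial group (order 1); (Z/7Z)^* ≅ Z/6Z; (Z/89Z)^* ≅ Z/88Z. Hence Gal(Q(zeta_1246)/Q) ≅ Z/6Z × Z/88Z.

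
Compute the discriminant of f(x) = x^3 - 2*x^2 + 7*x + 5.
Δ = -2951

For x^3 + a x^2 + b x + c the discriminant is Δ = 18 a b c - 4 a^3 c + a^2 b^2 - 4 b^3 - 27 c^2.
Plug a = -2, b = 7, c = 5:
  18*(-2)*(7)*(5) - 4*(-2)^3*(5) + (-2)^2*(7)^2 - 4*(7)^3 - 27*(5)^2
  = -1260 + (160) + 196 + (-1372) + (-675)
  = -2951.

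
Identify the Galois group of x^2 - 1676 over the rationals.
Gal(K/Q) = Z/2Z (cyclic of order 2)

x^2 - 1676 is irreducible over Q since 1676 is not a rational square. The splitting field Q(sqrt(1676)) has degree 2 over Q, and its unique nontrivial automorphism is sqrt(1676) ↦ -sqrt(1676). Hence Gal(Q(sqrt(1676))/Q) = Z/2Z.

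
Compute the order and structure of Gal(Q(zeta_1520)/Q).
|Gal(Q(zeta_1520)/Q)| = phi(1520) = 576; group ≅ (Z/1520Z)^* ≅ Z/2Z × Z/4Z × Z/4Z × Z/18Z

The n-th cyclotomic polynomial Φ_1520(x) is the minimal polynomial of zeta_1520 over Q and has degree phi(1520) = 576. So Q(zeta_1520) is a degree-576 Galois extension with Galois group (Z/1520Z)^*. By CRT, (Z/1520Z)^* ≅ (Z/16Z)^* × (Z/5Z)^* × (Z/19Z)^*. Each prime-power unit group is (Z/16Z)^* ≅ Z/2Z × Z/4Z; (Z/5Z)^* ≅ Z/4Z; (Z/19Z)^* ≅ Z/18Z. Hence Gal(Q(zeta_1520)/Q) ≅ Z/2Z × Z/4Z × Z/4Z × Z/18Z.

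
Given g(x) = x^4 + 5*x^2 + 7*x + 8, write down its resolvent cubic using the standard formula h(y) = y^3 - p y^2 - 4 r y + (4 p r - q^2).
h(y) = y^3 - 5*y^2 - 32*y + 111

Identify coefficients: p = 5, q = 7, r = 8.
Plug into h(y) = y^3 - p y^2 - 4 r y + (4 p r - q^2):
  h(y) = y^3 - (5) y^2 - 4*(8) y + (4*(5)*(8) - (7)^2)
       = y^3 + (-5) y^2 + (-32) y + (111).
Simplifying: h(y) = y^3 - 5*y^2 - 32*y + 111.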